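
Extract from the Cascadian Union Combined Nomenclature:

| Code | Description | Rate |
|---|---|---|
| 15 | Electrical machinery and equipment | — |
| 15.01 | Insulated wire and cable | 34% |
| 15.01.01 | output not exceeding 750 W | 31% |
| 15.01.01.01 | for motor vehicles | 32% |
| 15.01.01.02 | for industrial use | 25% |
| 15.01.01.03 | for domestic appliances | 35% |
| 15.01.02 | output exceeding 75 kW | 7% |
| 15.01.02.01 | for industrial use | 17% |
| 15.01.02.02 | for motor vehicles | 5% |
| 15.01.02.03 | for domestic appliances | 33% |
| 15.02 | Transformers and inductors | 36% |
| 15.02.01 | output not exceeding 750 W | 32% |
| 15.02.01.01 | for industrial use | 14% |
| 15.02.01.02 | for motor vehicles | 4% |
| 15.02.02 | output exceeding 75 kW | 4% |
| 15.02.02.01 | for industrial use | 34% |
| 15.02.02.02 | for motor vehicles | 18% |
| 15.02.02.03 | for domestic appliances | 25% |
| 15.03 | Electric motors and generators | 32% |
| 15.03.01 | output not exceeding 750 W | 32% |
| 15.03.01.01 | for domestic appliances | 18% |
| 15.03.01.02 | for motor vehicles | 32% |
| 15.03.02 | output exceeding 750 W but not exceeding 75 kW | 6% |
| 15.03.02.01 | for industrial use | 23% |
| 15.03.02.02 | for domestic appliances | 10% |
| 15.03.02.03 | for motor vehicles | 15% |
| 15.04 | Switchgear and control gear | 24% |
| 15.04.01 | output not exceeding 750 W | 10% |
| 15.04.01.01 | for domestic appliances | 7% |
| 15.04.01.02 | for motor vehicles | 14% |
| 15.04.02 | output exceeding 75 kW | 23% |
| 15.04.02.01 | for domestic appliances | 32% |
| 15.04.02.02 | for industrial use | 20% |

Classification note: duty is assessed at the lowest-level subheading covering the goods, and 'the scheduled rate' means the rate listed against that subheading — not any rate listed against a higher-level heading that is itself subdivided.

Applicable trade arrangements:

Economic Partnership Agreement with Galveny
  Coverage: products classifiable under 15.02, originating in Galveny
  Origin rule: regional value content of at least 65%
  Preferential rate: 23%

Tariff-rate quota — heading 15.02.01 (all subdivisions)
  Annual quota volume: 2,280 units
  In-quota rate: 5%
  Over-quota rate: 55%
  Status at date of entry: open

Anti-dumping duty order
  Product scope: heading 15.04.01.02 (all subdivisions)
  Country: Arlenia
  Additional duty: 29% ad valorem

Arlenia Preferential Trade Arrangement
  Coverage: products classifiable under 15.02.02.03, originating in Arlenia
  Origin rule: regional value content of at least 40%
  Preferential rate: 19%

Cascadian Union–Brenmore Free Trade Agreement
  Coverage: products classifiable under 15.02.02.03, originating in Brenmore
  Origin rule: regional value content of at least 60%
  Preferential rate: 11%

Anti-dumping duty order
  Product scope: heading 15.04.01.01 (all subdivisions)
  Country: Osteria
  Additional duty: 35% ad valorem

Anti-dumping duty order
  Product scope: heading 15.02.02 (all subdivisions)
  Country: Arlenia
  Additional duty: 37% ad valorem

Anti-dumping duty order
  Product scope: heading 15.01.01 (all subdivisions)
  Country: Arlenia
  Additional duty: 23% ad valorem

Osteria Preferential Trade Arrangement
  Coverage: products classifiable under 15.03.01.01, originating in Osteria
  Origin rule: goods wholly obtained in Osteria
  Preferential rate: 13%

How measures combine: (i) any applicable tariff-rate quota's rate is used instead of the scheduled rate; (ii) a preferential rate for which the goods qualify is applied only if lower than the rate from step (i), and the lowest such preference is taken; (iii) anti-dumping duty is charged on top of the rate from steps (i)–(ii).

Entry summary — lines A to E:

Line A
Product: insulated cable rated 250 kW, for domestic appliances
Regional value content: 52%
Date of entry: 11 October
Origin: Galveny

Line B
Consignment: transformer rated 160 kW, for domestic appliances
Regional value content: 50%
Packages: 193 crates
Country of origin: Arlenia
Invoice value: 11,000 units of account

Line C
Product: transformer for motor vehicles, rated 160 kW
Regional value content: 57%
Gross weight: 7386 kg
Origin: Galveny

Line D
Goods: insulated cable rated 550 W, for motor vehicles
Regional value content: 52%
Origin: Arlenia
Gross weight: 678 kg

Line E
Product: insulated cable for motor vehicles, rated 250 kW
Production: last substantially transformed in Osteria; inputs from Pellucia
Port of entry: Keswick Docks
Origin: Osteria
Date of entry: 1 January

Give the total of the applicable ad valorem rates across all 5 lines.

Line A: insulated cable → 15.01; rated 250 kW → 15.01.02; for domestic appliances → 15.01.02.03. Scheduled 33%. Galveny agreement on 15.02: 15.01.02.03 not covered. → 33%.
Line B: transformer → 15.02; rated 160 kW → 15.02.02; for domestic appliances → 15.02.02.03. Scheduled 25%. Arlenia agreement on 15.02.02.03: RVC ≥ 40% → 19% available; preferential 19%; anti-dumping (Arlenia, 15.02.02): +37%; total 19% + 37% = 56%. → 56%.
Line C: transformer → 15.02; rated 160 kW → 15.02.02; for motor vehicles → 15.02.02.02. Scheduled 18%. Galveny agreement on 15.02: RVC < 65%. → 18%.
Line D: insulated cable → 15.01; rated 550 W → 15.01.01; for motor vehicles → 15.01.01.01. Scheduled 32%. Arlenia agreement on 15.02.02.03: 15.01.01.01 not covered; anti-dumping (Arlenia, 15.01.01): +23%; total 32% + 23% = 55%. → 55%.
Line E: insulated cable → 15.01; rated 250 kW → 15.01.02; for motor vehicles → 15.01.02.02. Scheduled 5%. Osteria agreement on 15.03.01.01: 15.01.02.02 not covered. → 5%.
Sum: 33% + 56% + 18% + 55% + 5% = 167%.

167%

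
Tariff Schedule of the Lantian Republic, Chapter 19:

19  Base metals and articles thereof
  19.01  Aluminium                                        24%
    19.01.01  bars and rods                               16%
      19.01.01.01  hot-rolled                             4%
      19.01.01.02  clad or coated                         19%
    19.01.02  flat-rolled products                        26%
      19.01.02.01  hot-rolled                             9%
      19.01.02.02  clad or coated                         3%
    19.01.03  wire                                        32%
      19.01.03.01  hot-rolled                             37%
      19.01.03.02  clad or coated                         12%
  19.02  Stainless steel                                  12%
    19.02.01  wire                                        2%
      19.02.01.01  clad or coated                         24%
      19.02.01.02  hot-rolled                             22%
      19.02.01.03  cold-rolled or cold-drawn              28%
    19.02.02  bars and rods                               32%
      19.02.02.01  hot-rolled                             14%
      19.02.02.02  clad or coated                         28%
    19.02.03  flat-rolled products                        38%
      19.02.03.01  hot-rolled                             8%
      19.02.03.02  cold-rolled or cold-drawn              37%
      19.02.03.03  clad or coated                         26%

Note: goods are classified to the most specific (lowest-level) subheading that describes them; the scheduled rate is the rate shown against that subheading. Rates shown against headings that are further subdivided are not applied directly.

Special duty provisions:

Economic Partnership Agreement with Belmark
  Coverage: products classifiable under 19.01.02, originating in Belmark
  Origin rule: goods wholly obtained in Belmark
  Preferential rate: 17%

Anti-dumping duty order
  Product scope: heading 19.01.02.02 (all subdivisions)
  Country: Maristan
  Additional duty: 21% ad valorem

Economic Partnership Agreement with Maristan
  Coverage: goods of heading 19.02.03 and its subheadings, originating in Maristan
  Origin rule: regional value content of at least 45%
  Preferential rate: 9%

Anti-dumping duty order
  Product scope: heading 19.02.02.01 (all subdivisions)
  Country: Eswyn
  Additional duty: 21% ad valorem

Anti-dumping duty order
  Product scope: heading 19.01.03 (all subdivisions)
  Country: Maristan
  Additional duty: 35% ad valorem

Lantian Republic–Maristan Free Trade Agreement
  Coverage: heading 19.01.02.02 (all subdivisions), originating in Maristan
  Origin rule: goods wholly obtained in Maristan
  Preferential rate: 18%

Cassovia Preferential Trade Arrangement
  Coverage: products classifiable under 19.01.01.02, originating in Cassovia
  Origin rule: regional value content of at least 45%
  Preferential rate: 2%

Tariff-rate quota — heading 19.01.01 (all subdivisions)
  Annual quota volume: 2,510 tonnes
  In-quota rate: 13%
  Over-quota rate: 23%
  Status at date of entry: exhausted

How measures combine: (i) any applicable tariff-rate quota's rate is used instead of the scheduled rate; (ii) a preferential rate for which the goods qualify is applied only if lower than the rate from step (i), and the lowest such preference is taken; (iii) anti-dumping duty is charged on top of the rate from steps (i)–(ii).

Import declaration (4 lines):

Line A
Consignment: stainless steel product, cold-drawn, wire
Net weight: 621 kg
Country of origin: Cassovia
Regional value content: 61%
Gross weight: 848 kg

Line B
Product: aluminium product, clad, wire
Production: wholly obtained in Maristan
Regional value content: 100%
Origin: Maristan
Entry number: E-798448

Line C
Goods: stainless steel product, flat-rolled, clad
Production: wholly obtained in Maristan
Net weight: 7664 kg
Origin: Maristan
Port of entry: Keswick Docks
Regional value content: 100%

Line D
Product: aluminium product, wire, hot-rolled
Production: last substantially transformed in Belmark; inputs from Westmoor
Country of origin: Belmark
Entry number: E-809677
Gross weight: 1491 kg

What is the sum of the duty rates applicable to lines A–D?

Line A: stainless steel → 19.02; wire → 19.02.01; cold-drawn → 19.02.01.03. Scheduled 28%. Cassovia agreement on 19.01.01.02: 19.02.01.03 not covered. → 28%.
Line B: aluminium → 19.01; wire → 19.01.03; clad → 19.01.03.02. Scheduled 12%. Maristan agreement on 19.02.03: 19.01.03.02 not covered; Maristan agreement on 19.01.02.02: 19.01.03.02 not covered; anti-dumping (Maristan, 19.01.03): +35%; total 12% + 35% = 47%. → 47%.
Line C: stainless steel → 19.02; flat-rolled → 19.02.03; clad → 19.02.03.03. Scheduled 26%. Maristan agreement on 19.02.03: RVC ≥ 45% → 9% available; Maristan agreement on 19.01.02.02: 19.02.03.03 not covered; preferential 9%. → 9%.
Line D: aluminium → 19.01; wire → 19.01.03; hot-rolled → 19.01.03.01. Scheduled 37%. Belmark agreement on 19.01.02: 19.01.03.01 not covered. → 37%.
Sum: 28% + 47% + 9% + 37% = 121%.

121%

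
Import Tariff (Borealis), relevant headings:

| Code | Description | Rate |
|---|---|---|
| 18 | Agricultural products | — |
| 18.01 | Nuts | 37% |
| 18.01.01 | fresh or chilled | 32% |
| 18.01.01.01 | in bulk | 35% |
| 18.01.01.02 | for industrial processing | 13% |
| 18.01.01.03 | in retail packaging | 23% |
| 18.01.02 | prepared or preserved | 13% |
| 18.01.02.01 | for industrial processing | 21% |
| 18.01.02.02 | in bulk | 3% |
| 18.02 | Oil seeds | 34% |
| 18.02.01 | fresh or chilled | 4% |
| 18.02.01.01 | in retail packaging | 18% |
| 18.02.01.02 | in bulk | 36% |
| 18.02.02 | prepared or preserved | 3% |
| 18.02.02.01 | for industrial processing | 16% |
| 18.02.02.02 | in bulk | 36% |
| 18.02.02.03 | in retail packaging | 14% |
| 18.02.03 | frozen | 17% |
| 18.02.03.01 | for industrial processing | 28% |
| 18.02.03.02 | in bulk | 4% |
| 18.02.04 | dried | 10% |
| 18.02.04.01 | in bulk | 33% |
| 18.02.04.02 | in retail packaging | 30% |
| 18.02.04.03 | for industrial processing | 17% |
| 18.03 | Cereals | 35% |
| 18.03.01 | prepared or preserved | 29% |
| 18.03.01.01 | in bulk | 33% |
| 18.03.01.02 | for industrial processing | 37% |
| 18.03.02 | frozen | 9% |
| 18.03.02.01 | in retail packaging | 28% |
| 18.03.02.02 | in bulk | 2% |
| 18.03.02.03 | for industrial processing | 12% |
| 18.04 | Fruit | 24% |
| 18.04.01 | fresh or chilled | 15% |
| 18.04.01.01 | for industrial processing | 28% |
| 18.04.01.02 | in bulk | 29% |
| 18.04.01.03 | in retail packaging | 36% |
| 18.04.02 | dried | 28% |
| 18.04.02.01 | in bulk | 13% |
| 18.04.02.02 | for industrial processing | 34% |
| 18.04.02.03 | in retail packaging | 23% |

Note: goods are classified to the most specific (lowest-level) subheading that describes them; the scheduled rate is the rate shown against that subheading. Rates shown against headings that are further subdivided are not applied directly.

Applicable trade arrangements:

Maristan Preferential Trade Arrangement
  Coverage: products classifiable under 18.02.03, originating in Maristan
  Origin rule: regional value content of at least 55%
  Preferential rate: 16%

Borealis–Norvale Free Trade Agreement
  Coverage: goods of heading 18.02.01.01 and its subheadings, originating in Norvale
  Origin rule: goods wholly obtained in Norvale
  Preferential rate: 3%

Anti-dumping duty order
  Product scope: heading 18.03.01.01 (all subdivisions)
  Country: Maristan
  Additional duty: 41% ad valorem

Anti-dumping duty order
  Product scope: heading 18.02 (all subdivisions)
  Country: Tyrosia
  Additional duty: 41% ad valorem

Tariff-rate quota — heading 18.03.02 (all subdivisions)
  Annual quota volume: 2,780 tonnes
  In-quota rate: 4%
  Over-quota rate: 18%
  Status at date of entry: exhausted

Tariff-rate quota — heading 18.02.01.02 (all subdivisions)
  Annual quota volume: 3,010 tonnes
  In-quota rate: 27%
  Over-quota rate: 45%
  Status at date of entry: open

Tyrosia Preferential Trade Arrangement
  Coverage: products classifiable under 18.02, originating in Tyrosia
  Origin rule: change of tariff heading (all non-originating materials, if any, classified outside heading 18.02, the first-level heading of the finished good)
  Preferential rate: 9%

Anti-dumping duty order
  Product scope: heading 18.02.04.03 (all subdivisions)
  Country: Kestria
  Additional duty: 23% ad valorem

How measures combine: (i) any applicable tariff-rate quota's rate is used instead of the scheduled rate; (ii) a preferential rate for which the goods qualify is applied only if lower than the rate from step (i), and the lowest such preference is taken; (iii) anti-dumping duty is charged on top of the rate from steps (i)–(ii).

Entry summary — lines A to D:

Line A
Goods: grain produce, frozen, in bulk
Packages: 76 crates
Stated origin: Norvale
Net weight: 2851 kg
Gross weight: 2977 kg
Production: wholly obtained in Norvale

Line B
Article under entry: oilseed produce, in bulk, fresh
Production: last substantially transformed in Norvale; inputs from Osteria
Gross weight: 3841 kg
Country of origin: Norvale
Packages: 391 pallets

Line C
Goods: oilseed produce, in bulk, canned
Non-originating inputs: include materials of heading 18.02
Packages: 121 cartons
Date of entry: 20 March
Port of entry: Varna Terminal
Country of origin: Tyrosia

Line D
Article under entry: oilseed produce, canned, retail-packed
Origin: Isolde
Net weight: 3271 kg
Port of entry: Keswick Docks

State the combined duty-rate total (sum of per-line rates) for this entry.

136%

Line A: grain → 18.03; frozen → 18.03.02; in bulk → 18.03.02.02. Scheduled 2%. quota on 18.03.02 exhausted → over-quota 18%; Norvale agreement on 18.02.01.01: 18.03.02.02 not covered. → 18%.
Line B: oilseed → 18.02; fresh → 18.02.01; in bulk → 18.02.01.02. Scheduled 36%. quota on 18.02.01.02 open → in-quota 27%; Norvale agreement on 18.02.01.01: 18.02.01.02 not covered. → 27%.
Line C: oilseed → 18.02; canned → 18.02.02; in bulk → 18.02.02.02. Scheduled 36%. Tyrosia agreement on 18.02: CTH not met; anti-dumping (Tyrosia, 18.02): +41%; total 36% + 41% = 77%. → 77%.
Line D: oilseed → 18.02; canned → 18.02.02; retail-packed → 18.02.02.03. Scheduled 14%. No special measure applies. → 14%.
Sum: 18% + 27% + 77% + 14% = 136%.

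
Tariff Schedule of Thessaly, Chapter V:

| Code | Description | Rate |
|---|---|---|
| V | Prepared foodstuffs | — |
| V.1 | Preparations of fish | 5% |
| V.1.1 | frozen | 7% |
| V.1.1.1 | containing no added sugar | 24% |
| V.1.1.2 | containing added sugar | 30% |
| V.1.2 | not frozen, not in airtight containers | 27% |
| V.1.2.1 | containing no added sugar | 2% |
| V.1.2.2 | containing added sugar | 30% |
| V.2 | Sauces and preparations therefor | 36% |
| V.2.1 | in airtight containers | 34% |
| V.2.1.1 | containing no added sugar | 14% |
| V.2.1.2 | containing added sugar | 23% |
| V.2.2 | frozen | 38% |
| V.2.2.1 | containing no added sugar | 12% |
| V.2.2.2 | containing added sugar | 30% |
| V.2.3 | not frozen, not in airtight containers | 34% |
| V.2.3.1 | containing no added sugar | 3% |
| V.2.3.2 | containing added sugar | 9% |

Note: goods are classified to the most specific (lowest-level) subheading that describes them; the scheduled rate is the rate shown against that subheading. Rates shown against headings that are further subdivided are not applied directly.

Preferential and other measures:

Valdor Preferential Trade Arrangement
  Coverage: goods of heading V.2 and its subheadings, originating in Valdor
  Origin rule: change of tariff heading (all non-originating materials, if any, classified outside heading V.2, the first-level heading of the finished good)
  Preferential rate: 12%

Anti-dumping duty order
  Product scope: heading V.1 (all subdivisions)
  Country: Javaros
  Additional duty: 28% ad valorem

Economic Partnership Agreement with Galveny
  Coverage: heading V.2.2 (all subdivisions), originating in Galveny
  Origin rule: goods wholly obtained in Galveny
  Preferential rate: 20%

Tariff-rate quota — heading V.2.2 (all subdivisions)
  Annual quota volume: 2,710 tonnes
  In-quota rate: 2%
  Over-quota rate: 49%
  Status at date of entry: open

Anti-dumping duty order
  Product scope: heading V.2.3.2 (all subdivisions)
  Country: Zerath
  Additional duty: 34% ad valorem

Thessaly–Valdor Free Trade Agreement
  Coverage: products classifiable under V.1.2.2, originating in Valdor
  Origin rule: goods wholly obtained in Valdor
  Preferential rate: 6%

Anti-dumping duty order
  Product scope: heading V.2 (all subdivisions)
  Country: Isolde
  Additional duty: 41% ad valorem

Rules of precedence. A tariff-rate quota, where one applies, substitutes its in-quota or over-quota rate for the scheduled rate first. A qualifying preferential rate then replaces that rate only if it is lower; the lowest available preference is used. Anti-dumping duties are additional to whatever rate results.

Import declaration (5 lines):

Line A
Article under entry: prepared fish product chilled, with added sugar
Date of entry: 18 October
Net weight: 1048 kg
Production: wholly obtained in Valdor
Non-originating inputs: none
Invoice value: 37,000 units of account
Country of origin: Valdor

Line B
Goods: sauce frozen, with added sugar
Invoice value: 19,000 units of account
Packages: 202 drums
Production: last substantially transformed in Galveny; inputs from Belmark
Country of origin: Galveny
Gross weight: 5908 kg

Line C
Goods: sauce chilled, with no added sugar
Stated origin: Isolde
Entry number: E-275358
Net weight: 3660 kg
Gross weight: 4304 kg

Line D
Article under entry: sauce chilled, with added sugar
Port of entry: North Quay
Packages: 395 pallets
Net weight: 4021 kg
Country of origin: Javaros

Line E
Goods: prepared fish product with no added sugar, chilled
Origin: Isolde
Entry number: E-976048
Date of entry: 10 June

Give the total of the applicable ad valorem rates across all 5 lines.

Line A: prepared fish product → V.1; chilled → V.1.2; with added sugar → V.1.2.2. Scheduled 30%. Valdor agreement on V.2: V.1.2.2 not covered; Valdor agreement on V.1.2.2: wholly obtained → 6% available; preferential 6%. → 6%.
Line B: sauce → V.2; frozen → V.2.2; with added sugar → V.2.2.2. Scheduled 30%. quota on V.2.2 open → in-quota 2%; Galveny agreement on V.2.2: not wholly obtained. → 2%.
Line C: sauce → V.2; chilled → V.2.3; with no added sugar → V.2.3.1. Scheduled 3%. anti-dumping (Isolde, V.2): +41%; total 3% + 41% = 44%. → 44%.
Line D: sauce → V.2; chilled → V.2.3; with added sugar → V.2.3.2. Scheduled 9%. No special measure applies. → 9%.
Line E: prepared fish product → V.1; chilled → V.1.2; with no added sugar → V.1.2.1. Scheduled 2%. No special measure applies. → 2%.
Sum: 6% + 2% + 44% + 9% + 2% = 63%.

63%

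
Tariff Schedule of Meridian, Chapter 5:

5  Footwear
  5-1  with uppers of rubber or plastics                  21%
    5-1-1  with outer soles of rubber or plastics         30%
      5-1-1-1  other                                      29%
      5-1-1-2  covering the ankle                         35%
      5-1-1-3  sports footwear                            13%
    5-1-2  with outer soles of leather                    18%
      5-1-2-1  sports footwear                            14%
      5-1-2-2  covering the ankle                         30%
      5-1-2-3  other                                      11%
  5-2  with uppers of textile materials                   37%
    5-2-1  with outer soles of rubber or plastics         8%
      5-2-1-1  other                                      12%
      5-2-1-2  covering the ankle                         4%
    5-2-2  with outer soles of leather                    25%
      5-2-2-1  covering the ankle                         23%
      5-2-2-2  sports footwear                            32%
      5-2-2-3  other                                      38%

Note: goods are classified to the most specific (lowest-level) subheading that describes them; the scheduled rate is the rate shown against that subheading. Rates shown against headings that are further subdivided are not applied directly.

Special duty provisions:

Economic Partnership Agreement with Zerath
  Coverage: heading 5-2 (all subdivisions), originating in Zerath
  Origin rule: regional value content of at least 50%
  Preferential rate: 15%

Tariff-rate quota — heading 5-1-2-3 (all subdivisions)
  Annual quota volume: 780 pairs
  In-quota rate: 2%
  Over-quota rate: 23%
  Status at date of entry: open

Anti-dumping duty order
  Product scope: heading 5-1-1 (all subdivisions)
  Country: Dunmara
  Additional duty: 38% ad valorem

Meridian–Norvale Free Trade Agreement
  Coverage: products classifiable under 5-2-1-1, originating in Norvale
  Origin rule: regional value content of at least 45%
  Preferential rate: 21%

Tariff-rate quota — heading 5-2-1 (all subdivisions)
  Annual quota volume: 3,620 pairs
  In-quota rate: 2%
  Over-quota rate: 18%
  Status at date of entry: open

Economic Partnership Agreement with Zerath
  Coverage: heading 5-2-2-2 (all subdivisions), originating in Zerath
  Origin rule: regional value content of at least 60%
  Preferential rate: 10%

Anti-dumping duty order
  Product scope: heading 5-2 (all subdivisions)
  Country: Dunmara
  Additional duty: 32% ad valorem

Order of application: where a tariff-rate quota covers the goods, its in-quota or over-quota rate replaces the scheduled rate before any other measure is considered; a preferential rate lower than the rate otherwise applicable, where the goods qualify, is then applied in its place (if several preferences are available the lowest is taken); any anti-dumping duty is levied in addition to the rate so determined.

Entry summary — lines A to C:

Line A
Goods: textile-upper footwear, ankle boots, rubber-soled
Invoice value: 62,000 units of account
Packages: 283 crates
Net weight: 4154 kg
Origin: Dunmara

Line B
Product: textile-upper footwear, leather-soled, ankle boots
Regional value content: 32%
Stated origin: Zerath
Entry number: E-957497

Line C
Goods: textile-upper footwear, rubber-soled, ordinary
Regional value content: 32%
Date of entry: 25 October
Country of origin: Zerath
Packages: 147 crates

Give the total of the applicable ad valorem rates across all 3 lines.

Line A: textile-upper → 5-2; rubber-soled → 5-2-1; ankle boots → 5-2-1-2. Scheduled 4%. quota on 5-2-1 open → in-quota 2%; anti-dumping (Dunmara, 5-2): +32%; total 2% + 32% = 34%. → 34%.
Line B: textile-upper → 5-2; leather-soled → 5-2-2; ankle boots → 5-2-2-1. Scheduled 23%. Zerath agreement on 5-2: RVC < 50%; Zerath agreement on 5-2-2-2: 5-2-2-1 not covered. → 23%.
Line C: textile-upper → 5-2; rubber-soled → 5-2-1; ordinary → 5-2-1-1. Scheduled 12%. quota on 5-2-1 open → in-quota 2%; Zerath agreement on 5-2: RVC < 50%; Zerath agreement on 5-2-2-2: 5-2-1-1 not covered. → 2%.
Sum: 34% + 23% + 2% = 59%.

59%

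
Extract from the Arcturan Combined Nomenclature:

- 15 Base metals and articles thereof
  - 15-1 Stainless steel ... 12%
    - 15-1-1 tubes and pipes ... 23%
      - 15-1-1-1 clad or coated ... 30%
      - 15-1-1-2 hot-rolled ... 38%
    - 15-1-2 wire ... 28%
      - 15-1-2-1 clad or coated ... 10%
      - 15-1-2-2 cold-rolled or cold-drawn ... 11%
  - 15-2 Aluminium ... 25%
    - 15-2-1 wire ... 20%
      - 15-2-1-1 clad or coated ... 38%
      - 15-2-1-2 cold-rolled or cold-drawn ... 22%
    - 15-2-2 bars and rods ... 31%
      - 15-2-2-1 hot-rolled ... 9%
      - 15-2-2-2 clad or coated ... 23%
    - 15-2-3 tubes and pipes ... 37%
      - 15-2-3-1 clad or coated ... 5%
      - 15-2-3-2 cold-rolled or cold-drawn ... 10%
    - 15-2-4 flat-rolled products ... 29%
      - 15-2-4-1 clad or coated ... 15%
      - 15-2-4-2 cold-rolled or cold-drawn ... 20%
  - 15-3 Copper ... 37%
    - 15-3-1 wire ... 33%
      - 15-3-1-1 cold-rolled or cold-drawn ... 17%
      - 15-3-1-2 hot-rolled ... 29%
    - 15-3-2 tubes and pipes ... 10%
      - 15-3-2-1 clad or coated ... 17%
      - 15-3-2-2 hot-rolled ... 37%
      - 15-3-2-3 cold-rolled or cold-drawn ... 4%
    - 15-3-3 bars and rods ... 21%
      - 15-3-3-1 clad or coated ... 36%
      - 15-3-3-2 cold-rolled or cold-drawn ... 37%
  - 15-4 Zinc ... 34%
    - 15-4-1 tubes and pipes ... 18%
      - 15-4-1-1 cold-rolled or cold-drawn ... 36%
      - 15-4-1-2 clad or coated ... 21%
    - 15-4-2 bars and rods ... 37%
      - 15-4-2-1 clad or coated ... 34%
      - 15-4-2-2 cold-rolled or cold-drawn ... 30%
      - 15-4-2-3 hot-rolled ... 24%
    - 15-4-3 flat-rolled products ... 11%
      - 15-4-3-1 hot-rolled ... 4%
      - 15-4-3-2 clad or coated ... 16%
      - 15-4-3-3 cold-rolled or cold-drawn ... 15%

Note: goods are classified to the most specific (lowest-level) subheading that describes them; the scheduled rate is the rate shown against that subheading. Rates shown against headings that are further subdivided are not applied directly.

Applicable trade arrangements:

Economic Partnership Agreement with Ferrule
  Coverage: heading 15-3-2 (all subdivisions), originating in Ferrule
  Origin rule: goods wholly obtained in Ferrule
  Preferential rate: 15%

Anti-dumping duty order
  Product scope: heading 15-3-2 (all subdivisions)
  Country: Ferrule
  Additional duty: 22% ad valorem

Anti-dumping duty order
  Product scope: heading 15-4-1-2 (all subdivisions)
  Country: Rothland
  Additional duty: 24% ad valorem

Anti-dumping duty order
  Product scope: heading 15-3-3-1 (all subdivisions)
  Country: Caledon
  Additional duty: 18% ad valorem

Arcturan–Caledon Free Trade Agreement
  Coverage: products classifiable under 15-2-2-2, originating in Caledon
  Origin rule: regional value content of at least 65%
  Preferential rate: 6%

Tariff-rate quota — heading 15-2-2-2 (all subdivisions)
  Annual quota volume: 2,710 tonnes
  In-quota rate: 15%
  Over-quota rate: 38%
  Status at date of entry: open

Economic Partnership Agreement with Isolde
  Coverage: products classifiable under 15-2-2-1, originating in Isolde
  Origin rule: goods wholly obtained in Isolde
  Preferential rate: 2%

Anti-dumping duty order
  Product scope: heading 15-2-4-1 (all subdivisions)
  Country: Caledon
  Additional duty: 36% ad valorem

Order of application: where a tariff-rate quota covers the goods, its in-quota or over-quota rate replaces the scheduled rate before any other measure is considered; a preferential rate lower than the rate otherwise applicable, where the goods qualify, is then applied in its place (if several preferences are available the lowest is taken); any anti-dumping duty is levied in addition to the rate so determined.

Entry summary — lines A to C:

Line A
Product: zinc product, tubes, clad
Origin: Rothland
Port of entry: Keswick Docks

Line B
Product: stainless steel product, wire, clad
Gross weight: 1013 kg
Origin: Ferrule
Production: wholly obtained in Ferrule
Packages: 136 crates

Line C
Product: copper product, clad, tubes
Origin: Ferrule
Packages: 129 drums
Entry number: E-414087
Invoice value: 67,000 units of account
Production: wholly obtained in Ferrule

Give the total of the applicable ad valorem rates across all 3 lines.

Line A: zinc → 15-4; tubes → 15-4-1; clad → 15-4-1-2. Scheduled 21%. anti-dumping (Rothland, 15-4-1-2): +24%; total 21% + 24% = 45%. → 45%.
Line B: stainless steel → 15-1; wire → 15-1-2; clad → 15-1-2-1. Scheduled 10%. Ferrule agreement on 15-3-2: 15-1-2-1 not covered. → 10%.
Line C: copper → 15-3; tubes → 15-3-2; clad → 15-3-2-1. Scheduled 17%. Ferrule agreement on 15-3-2: wholly obtained → 15% available; preferential 15%; anti-dumping (Ferrule, 15-3-2): +22%; total 15% + 22% = 37%. → 37%.
Sum: 45% + 10% + 37% = 92%.

92%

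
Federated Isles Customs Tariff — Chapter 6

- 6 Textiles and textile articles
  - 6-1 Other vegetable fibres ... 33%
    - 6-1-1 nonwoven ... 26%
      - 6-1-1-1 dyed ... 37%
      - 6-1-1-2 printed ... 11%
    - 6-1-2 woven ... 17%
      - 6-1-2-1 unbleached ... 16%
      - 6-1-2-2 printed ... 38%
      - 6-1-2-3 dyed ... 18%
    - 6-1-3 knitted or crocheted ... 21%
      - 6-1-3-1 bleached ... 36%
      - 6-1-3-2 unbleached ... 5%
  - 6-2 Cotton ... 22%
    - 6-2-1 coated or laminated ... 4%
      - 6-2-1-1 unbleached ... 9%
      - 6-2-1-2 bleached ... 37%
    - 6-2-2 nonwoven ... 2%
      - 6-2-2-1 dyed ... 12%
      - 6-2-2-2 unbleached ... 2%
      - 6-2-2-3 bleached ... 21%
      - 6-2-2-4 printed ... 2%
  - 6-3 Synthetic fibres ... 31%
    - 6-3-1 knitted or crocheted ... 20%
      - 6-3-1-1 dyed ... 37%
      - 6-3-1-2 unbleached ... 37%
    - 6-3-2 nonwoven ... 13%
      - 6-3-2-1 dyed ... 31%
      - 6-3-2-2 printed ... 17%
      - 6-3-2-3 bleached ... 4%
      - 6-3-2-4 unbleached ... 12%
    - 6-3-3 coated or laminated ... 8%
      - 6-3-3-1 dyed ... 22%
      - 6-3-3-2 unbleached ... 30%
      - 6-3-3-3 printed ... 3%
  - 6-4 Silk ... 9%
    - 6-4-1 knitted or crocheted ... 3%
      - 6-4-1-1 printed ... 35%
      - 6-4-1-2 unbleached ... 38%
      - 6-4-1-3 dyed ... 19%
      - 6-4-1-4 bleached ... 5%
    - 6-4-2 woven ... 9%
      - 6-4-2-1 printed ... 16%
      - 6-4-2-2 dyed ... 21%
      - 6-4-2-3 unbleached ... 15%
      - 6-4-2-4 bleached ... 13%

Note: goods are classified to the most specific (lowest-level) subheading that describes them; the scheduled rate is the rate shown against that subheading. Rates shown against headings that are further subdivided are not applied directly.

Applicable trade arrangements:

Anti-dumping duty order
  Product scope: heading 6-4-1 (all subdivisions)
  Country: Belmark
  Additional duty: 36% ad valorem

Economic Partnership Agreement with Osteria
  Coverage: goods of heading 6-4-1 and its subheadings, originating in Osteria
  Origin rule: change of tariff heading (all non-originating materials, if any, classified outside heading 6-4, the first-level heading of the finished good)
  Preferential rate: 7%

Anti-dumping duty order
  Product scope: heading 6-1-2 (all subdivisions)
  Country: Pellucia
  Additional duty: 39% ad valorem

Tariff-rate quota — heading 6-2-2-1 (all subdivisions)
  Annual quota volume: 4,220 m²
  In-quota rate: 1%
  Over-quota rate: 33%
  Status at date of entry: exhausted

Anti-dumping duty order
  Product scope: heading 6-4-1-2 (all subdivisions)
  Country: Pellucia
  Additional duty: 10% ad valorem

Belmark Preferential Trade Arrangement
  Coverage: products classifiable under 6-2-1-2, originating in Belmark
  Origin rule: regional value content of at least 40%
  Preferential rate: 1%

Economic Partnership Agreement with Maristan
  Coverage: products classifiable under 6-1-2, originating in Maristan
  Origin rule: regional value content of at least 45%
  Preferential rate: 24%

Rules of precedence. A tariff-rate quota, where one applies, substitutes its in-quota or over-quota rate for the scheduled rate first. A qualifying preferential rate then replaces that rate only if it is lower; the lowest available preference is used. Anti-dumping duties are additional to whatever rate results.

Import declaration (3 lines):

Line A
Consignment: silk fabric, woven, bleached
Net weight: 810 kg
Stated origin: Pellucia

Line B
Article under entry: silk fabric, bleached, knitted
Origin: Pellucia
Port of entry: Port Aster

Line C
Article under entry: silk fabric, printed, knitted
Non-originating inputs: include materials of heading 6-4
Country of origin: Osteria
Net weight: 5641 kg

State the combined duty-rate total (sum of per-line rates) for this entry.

53%

Line A: silk → 6-4; woven → 6-4-2; bleached → 6-4-2-4. Scheduled 13%. No special measure applies. → 13%.
Line B: silk → 6-4; knitted → 6-4-1; bleached → 6-4-1-4. Scheduled 5%. No special measure applies. → 5%.
Line C: silk → 6-4; knitted → 6-4-1; printed → 6-4-1-1. Scheduled 35%. Osteria agreement on 6-4-1: CTH not met. → 35%.
Sum: 13% + 5% + 35% = 53%.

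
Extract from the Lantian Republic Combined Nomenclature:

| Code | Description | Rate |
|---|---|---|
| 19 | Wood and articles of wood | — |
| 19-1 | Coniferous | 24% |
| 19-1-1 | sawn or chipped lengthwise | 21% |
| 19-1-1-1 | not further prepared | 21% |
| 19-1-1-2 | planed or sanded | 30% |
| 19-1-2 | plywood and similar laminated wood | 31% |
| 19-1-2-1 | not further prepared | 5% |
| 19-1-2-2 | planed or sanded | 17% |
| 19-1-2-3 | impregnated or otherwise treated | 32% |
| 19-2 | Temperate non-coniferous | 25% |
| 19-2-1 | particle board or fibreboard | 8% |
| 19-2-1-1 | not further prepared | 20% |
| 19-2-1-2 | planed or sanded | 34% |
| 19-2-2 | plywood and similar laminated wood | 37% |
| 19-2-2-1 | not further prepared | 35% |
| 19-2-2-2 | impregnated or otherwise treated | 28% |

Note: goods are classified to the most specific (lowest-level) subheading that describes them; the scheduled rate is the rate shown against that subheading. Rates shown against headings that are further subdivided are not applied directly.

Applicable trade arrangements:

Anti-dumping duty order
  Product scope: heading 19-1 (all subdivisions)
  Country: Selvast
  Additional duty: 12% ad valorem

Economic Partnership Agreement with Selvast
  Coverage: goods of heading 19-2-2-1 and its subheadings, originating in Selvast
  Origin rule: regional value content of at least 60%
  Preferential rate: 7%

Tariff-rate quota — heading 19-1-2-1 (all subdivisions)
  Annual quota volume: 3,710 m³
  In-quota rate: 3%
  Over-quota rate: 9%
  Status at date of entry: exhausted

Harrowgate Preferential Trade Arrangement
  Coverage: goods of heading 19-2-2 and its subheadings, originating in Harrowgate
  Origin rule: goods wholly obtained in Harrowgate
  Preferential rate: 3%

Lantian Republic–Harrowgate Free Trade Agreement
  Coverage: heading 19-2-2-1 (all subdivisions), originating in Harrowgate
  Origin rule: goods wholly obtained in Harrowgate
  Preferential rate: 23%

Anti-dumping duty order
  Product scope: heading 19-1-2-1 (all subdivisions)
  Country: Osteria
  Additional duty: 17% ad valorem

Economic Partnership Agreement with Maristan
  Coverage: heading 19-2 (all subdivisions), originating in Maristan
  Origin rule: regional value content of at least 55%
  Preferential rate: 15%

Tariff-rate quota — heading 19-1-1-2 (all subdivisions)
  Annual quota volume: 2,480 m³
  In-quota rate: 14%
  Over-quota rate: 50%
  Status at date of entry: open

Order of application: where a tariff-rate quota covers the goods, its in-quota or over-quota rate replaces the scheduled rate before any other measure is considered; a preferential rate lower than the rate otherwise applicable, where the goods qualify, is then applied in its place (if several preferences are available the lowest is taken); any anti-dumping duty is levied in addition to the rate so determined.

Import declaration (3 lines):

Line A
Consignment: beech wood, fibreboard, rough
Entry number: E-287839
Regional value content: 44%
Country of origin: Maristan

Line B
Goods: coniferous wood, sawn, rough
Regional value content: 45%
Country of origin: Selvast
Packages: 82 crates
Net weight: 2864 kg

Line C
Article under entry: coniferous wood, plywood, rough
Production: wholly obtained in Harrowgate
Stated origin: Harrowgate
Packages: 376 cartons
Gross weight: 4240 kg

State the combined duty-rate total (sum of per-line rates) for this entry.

Line A: beech → 19-2; fibreboard → 19-2-1; rough → 19-2-1-1. Scheduled 20%. Maristan agreement on 19-2: RVC < 55%. → 20%.
Line B: coniferous → 19-1; sawn → 19-1-1; rough → 19-1-1-1. Scheduled 21%. Selvast agreement on 19-2-2-1: 19-1-1-1 not covered; anti-dumping (Selvast, 19-1): +12%; total 21% + 12% = 33%. → 33%.
Line C: coniferous → 19-1; plywood → 19-1-2; rough → 19-1-2-1. Scheduled 5%. quota on 19-1-2-1 exhausted → over-quota 9%; Harrowgate agreement on 19-2-2: 19-1-2-1 not covered; Harrowgate agreement on 19-2-2-1: 19-1-2-1 not covered. → 9%.
Sum: 20% + 33% + 9% = 62%.

62%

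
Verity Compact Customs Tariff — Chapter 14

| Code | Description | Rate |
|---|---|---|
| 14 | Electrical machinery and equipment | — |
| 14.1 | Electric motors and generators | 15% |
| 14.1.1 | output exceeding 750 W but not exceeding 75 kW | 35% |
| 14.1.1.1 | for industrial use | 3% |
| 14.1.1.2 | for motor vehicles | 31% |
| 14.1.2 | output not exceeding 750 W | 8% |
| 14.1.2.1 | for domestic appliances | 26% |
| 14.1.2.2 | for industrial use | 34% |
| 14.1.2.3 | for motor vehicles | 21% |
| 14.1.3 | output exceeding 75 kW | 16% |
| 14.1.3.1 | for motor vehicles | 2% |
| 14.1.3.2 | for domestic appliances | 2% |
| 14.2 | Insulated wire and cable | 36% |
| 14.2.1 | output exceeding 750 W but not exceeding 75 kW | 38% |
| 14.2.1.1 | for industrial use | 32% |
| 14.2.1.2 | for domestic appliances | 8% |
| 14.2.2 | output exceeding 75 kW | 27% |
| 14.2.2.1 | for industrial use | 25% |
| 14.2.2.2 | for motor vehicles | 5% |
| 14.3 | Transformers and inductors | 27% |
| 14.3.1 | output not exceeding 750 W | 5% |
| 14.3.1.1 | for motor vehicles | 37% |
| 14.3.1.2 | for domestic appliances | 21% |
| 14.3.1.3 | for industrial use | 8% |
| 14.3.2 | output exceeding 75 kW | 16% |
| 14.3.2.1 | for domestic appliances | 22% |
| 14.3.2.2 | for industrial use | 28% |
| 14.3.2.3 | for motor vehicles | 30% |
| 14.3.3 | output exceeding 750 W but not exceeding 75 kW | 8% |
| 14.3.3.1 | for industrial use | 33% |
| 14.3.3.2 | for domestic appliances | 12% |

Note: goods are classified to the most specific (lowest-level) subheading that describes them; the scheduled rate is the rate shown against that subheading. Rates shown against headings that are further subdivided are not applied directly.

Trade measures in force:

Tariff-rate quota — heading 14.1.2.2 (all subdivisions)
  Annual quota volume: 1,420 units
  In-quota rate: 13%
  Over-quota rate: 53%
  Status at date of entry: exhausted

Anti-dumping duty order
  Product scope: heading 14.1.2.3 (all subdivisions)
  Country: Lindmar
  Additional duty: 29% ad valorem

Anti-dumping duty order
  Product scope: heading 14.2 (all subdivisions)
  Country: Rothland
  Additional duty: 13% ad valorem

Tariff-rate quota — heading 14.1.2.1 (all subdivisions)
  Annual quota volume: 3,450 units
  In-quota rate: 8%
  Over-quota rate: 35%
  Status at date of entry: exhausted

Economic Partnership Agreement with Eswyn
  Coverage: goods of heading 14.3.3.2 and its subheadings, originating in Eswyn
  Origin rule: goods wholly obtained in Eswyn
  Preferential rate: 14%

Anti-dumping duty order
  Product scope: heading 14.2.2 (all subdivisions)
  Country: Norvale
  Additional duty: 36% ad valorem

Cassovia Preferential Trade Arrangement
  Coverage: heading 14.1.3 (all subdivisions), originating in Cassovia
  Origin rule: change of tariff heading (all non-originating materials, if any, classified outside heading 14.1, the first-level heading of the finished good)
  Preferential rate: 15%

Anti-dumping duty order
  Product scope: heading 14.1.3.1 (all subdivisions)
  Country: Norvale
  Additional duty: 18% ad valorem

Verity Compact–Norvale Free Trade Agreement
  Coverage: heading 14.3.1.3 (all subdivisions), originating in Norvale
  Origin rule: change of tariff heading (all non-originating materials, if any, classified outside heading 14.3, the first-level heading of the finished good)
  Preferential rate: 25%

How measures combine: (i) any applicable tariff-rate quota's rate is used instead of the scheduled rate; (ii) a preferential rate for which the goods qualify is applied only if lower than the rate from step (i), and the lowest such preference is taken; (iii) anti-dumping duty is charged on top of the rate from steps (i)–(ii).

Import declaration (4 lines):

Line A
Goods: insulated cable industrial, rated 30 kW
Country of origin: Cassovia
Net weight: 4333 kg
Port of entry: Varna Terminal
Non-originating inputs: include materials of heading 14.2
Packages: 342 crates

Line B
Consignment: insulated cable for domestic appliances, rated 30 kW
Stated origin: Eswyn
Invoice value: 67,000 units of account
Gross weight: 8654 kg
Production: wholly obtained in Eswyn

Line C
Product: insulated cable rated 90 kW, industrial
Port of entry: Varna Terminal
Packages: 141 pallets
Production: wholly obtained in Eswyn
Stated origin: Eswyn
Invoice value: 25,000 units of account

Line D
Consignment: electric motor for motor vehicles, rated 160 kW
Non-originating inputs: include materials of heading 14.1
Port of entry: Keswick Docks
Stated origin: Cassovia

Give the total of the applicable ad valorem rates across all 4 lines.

Line A: insulated cable → 14.2; rated 30 kW → 14.2.1; industrial → 14.2.1.1. Scheduled 32%. Cassovia agreement on 14.1.3: 14.2.1.1 not covered. → 32%.
Line B: insulated cable → 14.2; rated 30 kW → 14.2.1; for domestic appliances → 14.2.1.2. Scheduled 8%. Eswyn agreement on 14.3.3.2: 14.2.1.2 not covered. → 8%.
Line C: insulated cable → 14.2; rated 90 kW → 14.2.2; industrial → 14.2.2.1. Scheduled 25%. Eswyn agreement on 14.3.3.2: 14.2.2.1 not covered. → 25%.
Line D: electric motor → 14.1; rated 160 kW → 14.1.3; for motor vehicles → 14.1.3.1. Scheduled 2%. Cassovia agreement on 14.1.3: CTH not met. → 2%.
Sum: 32% + 8% + 25% + 2% = 67%.

67%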